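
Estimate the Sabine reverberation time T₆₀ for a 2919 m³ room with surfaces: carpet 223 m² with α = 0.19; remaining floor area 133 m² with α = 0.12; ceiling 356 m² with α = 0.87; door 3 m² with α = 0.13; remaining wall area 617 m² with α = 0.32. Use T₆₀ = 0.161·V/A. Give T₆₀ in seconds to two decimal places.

A = Σ Sᵢαᵢ = 223·0.19 + 133·0.12 + 356·0.87 + 3·0.13 + 617·0.32 = 565.88 m².
T₆₀ = 0.161 × 2919 / 565.88 = 0.830 s.

0.83 s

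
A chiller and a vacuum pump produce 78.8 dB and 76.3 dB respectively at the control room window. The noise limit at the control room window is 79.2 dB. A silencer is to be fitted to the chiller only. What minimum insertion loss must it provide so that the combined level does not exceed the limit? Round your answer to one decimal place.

2.7 dB

The untreated sources together contribute 10^(76.3/10) = 4.266e+07, i.e. 76.30 dB.
The limit corresponds to 10^(79.2/10) = 8.318e+07; subtracting the fixed part leaves 4.052e+07 for the chiller, i.e. 76.08 dB.
So the chiller must be reduced from 78.8 to 76.08 dB: IL = 2.72 dB.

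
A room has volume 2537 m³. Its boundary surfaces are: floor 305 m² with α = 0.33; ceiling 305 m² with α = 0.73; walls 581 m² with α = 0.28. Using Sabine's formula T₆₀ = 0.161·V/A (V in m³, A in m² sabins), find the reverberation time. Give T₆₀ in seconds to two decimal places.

Total absorption A = 305·0.33 + 305·0.73 + 581·0.28 = 485.98 m² sabins.
T₆₀ = 0.161·V/A = 0.161·2537/485.98 = 0.840 s.

0.84 s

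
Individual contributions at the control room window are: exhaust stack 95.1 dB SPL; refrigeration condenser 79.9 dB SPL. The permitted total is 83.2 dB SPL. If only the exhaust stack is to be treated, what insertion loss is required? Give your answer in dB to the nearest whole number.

15 dB

The untreated sources together contribute 10^(79.9/10) = 9.772e+07, i.e. 79.90 dB SPL.
To meet 83.2 dB SPL overall, the treated exhaust stack may contribute at most 10^(83.2/10) − 9.772e+07 = 1.112e+08, i.e. 80.46 dB SPL.
Required insertion loss = 95.1 − 80.46 = 14.64 dB.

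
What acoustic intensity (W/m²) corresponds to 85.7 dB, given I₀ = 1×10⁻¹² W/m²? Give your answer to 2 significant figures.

0.00037 W/m²

L = 10·log₁₀(I/I₀) ⇒ I = I₀·10^(L/10) = 10⁻¹² × 10^8.57.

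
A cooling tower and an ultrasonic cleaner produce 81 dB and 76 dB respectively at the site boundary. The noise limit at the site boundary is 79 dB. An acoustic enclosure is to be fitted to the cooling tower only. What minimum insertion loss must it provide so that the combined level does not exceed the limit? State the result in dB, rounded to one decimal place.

The untreated sources together contribute 10^(76/10) = 3.981e+07, i.e. 76.00 dB.
To meet 79 dB overall, the treated cooling tower may contribute at most 10^(79/10) − 3.981e+07 = 3.962e+07, i.e. 75.98 dB.
So the cooling tower must be reduced from 81 to 75.98 dB: IL = 5.02 dB.

5.0 dB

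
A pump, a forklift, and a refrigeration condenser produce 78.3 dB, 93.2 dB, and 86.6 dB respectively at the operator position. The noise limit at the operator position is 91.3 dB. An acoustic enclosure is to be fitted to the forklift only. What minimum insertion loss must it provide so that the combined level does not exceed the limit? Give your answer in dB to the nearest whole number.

Everything except the forklift sums to 10^(78.3/10) + 10^(86.6/10) = 5.247e+08 in linear terms, 87.20 dB.
To meet 91.3 dB overall, the treated forklift may contribute at most 10^(91.3/10) − 5.247e+08 = 8.243e+08, i.e. 89.16 dB.
So the forklift must be reduced from 93.2 to 89.16 dB: IL = 4.04 dB.

4 dB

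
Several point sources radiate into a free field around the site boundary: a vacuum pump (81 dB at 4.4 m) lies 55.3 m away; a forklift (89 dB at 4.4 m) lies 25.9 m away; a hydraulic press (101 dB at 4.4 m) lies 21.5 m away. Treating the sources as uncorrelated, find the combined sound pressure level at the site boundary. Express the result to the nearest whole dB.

Apply inverse-square spreading to bring every level to the receiver, then sum 10^(L/10).
vacuum pump: 81 − 20·log₁₀(55.3/4.4) = 81 − 21.99 = 59.01 dB.
forklift: 89 − 20·log₁₀(25.9/4.4) = 89 − 15.40 = 73.60 dB.
hydraulic press: 101 − 20·log₁₀(21.5/4.4) = 101 − 13.78 = 87.22 dB.
Σ 10^(L/10) = 5.510e+08 → L_total = 10·log₁₀(5.510e+08) = 87.41 dB.

87 dB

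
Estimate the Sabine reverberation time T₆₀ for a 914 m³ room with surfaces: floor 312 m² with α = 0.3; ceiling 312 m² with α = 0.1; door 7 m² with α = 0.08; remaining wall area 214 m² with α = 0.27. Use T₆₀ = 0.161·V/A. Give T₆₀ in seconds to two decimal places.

A = Σ Sᵢαᵢ = 312·0.3 + 312·0.1 + 7·0.08 + 214·0.27 = 183.14 m².
T₆₀ = 0.161·V/A = 0.161·914/183.14 = 0.804 s.

0.80 s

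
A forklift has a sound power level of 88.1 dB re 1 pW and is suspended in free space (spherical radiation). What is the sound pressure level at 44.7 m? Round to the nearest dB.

44 dB

Free-field spherical radiation: L_p = L_w − 10·log₁₀(4π·r²), r = 44.7 m.
4π·r² = 2.511e+04 m², 10·log₁₀ of that is 43.998 dB.
L_p = 88.1 − 43.998 = 44.10 dB.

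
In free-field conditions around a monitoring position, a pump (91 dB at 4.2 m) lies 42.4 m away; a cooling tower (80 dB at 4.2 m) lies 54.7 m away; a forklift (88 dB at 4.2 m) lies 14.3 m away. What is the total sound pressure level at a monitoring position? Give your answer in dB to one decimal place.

First find each source's level at the receiver (point-source: −20·log₁₀(r/r_ref)), then combine on an intensity basis.
pump: 91 − 20·log₁₀(42.4/4.2) = 91 − 20.08 = 70.92 dB.
cooling tower: 80 − 20·log₁₀(54.7/4.2) = 80 − 22.29 = 57.71 dB.
forklift: 88 − 20·log₁₀(14.3/4.2) = 88 − 10.64 = 77.36 dB.
Σ 10^(L/10) = 6.737e+07 → L_total = 10·log₁₀(6.737e+07) = 78.28 dB.

78.3 dB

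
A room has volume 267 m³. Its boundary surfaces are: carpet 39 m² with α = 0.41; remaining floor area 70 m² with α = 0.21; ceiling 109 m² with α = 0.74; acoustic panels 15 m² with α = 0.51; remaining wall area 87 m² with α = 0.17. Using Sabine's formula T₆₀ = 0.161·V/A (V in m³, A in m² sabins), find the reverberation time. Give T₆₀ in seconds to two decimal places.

A = Σ Sᵢαᵢ = 39·0.41 + 70·0.21 + 109·0.74 + 15·0.51 + 87·0.17 = 133.79 m².
T₆₀ = 0.161·V/A = 0.161·267/133.79 = 0.321 s.

0.32 s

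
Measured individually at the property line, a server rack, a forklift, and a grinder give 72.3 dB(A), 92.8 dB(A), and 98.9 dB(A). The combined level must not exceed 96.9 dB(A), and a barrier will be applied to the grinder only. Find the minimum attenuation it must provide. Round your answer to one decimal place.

The untreated sources together contribute 10^(72.3/10) + 10^(92.8/10) = 1.922e+09, i.e. 92.84 dB(A).
To meet 96.9 dB(A) overall, the treated grinder may contribute at most 10^(96.9/10) − 1.922e+09 = 2.975e+09, i.e. 94.74 dB(A).
Required insertion loss = 98.9 − 94.74 = 4.16 dB.

4.2 dB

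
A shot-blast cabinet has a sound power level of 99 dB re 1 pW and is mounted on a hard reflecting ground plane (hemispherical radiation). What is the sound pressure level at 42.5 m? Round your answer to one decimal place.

Free-field hemispherical radiation: L_p = L_w − 10·log₁₀(2π·r²), r = 42.5 m.
2π·r² = 1.135e+04 m², 10·log₁₀ of that is 40.550 dB.
L_p = 99 − 40.550 = 58.45 dB.

58.5 dB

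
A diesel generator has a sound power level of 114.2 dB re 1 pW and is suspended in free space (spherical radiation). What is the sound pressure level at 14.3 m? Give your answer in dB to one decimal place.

L_p = L_w − 10·log₁₀(4π·r²) with r = 14.3 m.
4π·r² = 2570 m², 10·log₁₀ of that is 34.099 dB.
L_p = 114.2 − 34.099 = 80.10 dB.

80.1 dB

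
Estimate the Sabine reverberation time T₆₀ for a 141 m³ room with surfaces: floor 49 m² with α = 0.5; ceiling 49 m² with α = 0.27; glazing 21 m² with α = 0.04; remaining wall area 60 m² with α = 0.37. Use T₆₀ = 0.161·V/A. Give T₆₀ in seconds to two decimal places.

0.37 s

Summing Sᵢαᵢ: 49·0.5 + 49·0.27 + 21·0.04 + 60·0.37 = 60.77 m².
T₆₀ = 0.161·V/A = 0.161·141/60.77 = 0.374 s.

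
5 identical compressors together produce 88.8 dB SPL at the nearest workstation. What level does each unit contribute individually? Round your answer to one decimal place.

81.8 dB SPL

5 equal contributions raise the level by 10·log₁₀ 5 = 6.990 dB, so each unit alone gives 88.8 − 6.990.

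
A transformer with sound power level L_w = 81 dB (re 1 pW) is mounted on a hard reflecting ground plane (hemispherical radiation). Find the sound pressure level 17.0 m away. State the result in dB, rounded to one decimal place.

48.4 dB

The power spreads over a hemisphere of area 2π·r², so L_p = L_w − 10·log₁₀(2π·r²).
2π·r² = 1816 m², 10·log₁₀ of that is 32.591 dB.
L_p = 81 − 32.591 = 48.41 dB.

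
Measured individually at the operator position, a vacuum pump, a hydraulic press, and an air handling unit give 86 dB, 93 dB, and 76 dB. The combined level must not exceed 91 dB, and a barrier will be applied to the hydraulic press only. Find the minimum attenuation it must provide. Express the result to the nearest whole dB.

Everything except the hydraulic press sums to 10^(86/10) + 10^(76/10) = 4.379e+08 in linear terms, 86.41 dB.
To meet 91 dB overall, the treated hydraulic press may contribute at most 10^(91/10) − 4.379e+08 = 8.210e+08, i.e. 89.14 dB.
So the hydraulic press must be reduced from 93 to 89.14 dB: IL = 3.86 dB.

4 dB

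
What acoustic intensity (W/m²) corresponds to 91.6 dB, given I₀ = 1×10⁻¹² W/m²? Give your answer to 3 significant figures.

I = I₀·10^(L/10) = 10⁻¹² × 10^(91.6/10) = 10^(-2.840).

0.00145 W/m²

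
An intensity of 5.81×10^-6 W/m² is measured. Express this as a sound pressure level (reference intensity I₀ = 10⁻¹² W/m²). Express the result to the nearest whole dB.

L = 10·log₁₀(I/I₀) = 10·log₁₀(5.81×10^-6/10⁻¹²) = 10·log₁₀(5.81×10^6).
L = 10·(0.7642 + 6) = 67.64 dB.

68 dB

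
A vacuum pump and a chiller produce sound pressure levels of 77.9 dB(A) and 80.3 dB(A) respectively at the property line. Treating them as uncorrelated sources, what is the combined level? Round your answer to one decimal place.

For uncorrelated sources the intensities add, so convert each level to linear form, sum, and take 10·log₁₀ of the total.
Σ 10^(L/10) = 10^(77.9/10) + 10^(80.3/10) = 1.688e+08.
L_total = 10·log₁₀(1.688e+08) = 82.27 dB(A).

82.3 dB(A)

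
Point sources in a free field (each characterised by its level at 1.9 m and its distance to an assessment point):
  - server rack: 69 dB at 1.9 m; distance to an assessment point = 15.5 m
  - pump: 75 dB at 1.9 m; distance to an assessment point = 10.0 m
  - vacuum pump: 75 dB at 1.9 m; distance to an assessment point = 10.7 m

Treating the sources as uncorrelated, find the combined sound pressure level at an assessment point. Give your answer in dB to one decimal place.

63.5 dB

Propagate each source to the receiver with L = L_ref − 20·log₁₀(r/r_ref), then add intensities.
server rack: 69 − 20·log₁₀(15.5/1.9) = 69 − 18.23 = 50.77 dB.
pump: 75 − 20·log₁₀(10.0/1.9) = 75 − 14.42 = 60.58 dB.
vacuum pump: 75 − 20·log₁₀(10.7/1.9) = 75 − 15.01 = 59.99 dB.
Σ 10^(L/10) = 2.258e+06 → L_total = 10·log₁₀(2.258e+06) = 63.54 dB.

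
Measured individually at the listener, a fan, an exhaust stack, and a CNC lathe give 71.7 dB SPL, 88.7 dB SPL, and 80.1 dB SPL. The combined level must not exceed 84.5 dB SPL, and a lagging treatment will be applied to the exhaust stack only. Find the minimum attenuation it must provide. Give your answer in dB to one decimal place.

Everything except the exhaust stack sums to 10^(71.7/10) + 10^(80.1/10) = 1.171e+08 in linear terms, 80.69 dB SPL.
To meet 84.5 dB SPL overall, the treated exhaust stack may contribute at most 10^(84.5/10) − 1.171e+08 = 1.647e+08, i.e. 82.17 dB SPL.
So the exhaust stack must be reduced from 88.7 to 82.17 dB SPL: IL = 6.53 dB.

6.5 dB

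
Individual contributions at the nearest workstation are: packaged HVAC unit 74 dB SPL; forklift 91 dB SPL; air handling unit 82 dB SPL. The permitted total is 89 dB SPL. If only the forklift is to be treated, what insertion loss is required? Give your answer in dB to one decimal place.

Fixed contribution from the other sources: Σ 10^(L/10) = 10^(74/10) + 10^(82/10) = 1.836e+08 (82.64 dB SPL).
To meet 89 dB SPL overall, the treated forklift may contribute at most 10^(89/10) − 1.836e+08 = 6.107e+08, i.e. 87.86 dB SPL.
So the forklift must be reduced from 91 to 87.86 dB SPL: IL = 3.14 dB.

3.1 dB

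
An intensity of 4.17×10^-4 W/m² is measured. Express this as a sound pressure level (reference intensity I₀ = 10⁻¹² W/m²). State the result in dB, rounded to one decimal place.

I/I₀ = 4.17×10^-4/10⁻¹² = 4.17×10^8, and L = 10·log₁₀(I/I₀).
L = 10·(0.6201 + 8) = 86.20 dB.

86.2 dB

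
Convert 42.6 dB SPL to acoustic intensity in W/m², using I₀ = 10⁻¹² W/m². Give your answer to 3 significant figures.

1.82e-08 W/m²

I = I₀·10^(L/10) = 10⁻¹² × 10^(42.6/10) = 10^(-7.740).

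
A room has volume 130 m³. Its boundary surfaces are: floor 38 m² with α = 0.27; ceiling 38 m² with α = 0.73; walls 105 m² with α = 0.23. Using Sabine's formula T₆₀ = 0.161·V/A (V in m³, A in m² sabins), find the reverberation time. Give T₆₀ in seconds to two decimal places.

Total absorption A = 38·0.27 + 38·0.73 + 105·0.23 = 62.15 m² sabins.
T₆₀ = 0.161·V/A = 0.161·130/62.15 = 0.337 s.

0.34 s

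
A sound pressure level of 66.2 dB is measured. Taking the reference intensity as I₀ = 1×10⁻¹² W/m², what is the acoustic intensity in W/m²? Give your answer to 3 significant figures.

I = I₀·10^(L/10) = 10⁻¹² × 10^(66.2/10) = 10^(-5.380).

4.17e-06 W/m²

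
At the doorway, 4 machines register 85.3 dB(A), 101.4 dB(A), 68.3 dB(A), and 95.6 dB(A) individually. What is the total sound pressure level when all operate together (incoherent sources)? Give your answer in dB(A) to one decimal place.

For uncorrelated sources the intensities add, so convert each level to linear form, sum, and take 10·log₁₀ of the total.
Σ 10^(L/10) = 10^(85.3/10) + 10^(101.4/10) + 10^(68.3/10) + 10^(95.6/10) = 1.778e+10.
L_total = 10·log₁₀(1.778e+10) = 102.50 dB(A).

102.5 dB(A)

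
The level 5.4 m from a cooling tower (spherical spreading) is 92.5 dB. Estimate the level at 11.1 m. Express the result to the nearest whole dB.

86 dB

For a point source, L₂ = L₁ − 20·log₁₀(r₂/r₁).
L₂ = 92.5 − 20·log₁₀(11.1/5.4) = 92.5 − 6.259 = 86.24 dB.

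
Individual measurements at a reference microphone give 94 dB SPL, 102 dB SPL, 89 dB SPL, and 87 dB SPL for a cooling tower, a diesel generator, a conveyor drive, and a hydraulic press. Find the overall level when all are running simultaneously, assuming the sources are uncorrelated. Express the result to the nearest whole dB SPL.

103 dB SPL

Incoherent sources combine by intensity addition: L_total = 10·log₁₀(Σ 10^(L_i/10)).
Σ 10^(L/10) = 10^(94/10) + 10^(102/10) + 10^(89/10) + 10^(87/10) = 1.966e+10.
L_total = 10·log₁₀(1.966e+10) = 102.94 dB SPL.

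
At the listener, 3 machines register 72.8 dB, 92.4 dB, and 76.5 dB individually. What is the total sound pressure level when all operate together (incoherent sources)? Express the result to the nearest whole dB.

93 dB

For uncorrelated sources the intensities add, so convert each level to linear form, sum, and take 10·log₁₀ of the total.
Σ 10^(L/10) = 10^(72.8/10) + 10^(92.4/10) + 10^(76.5/10) = 1.802e+09.
L_total = 10·log₁₀(1.802e+09) = 92.56 dB.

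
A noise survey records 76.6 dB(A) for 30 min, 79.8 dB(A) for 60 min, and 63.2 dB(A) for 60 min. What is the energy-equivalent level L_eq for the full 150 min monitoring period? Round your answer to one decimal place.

76.8 dB(A)

L_eq = 10·log₁₀[(1/T)·Σ tᵢ·10^(Lᵢ/10)] with T = 150 min.
Σ tᵢ·10^(Lᵢ/10) = 30·10^(76.6/10) + 60·10^(79.8/10) + 60·10^(63.2/10) = 7.227e+09.
L_eq = 10·log₁₀(7.227e+09/150) = 76.83 dB(A).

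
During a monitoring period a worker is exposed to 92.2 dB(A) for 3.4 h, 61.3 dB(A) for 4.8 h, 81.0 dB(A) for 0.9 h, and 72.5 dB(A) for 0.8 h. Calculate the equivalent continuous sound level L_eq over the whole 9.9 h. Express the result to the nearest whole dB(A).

88 dB(A)

The energy average is taken in the linear domain: L_eq = 10·log₁₀[(Σ tᵢ·10^(Lᵢ/10))/T], T = 9.9 h.
Σ tᵢ·10^(Lᵢ/10) = 3.4·10^(92.2/10) + 4.8·10^(61.3/10) + 0.9·10^(81.0/10) + 0.8·10^(72.5/10) = 5.777e+09.
L_eq = 10·log₁₀(5.777e+09/9.9) = 87.66 dB(A).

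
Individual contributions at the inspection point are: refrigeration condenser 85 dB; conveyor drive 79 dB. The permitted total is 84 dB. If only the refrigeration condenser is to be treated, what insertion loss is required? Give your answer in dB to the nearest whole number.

Fixed contribution from the other source: Σ 10^(L/10) = 10^(79/10) = 7.943e+07 (79.00 dB).
The limit corresponds to 10^(84/10) = 2.512e+08; subtracting the fixed part leaves 1.718e+08 for the refrigeration condenser, i.e. 82.35 dB.
Required insertion loss = 85 − 82.35 = 2.65 dB.

3 dB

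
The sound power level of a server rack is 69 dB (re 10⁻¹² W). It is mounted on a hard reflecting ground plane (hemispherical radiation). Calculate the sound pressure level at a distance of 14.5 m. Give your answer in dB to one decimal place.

The power spreads over a hemisphere of area 2π·r², so L_p = L_w − 10·log₁₀(2π·r²).
2π·r² = 1321 m², 10·log₁₀ of that is 31.209 dB.
L_p = 69 − 31.209 = 37.79 dB.

37.8 dB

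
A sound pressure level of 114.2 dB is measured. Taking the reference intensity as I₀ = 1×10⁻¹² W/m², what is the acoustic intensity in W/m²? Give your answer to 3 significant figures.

0.263 W/m²

L = 10·log₁₀(I/I₀) ⇒ I = I₀·10^(L/10) = 10⁻¹² × 10^11.42.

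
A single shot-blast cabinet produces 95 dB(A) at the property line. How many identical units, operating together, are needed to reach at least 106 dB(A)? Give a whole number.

The shortfall is 106 − 95 = 11.0 dB, and N units add 10·log₁₀ N, so need 10·log₁₀ N ≥ 11.0.
N ≥ 10^(11.0/10) = 12.589, so N = 13.

13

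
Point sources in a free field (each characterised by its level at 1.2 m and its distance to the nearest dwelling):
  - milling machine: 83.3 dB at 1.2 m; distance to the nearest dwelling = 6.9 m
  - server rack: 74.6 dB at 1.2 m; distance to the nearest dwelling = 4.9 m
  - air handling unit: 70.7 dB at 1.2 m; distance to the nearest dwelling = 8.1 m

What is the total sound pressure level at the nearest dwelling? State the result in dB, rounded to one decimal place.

69.3 dB

Propagate each source to the receiver with L = L_ref − 20·log₁₀(r/r_ref), then add intensities.
milling machine: 83.3 − 20·log₁₀(6.9/1.2) = 83.3 − 15.19 = 68.11 dB.
server rack: 74.6 − 20·log₁₀(4.9/1.2) = 74.6 − 12.22 = 62.38 dB.
air handling unit: 70.7 − 20·log₁₀(8.1/1.2) = 70.7 − 16.59 = 54.11 dB.
Σ 10^(L/10) = 8.454e+06 → L_total = 10·log₁₀(8.454e+06) = 69.27 dB.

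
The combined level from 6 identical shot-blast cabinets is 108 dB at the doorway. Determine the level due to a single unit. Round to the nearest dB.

6 equal contributions raise the level by 10·log₁₀ 6 = 7.782 dB, so each unit alone gives 108 − 7.782.

100 dB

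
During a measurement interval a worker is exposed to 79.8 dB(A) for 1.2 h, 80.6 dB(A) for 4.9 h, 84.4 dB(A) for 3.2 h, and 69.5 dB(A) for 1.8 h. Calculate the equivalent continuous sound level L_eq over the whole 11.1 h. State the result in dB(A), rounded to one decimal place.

81.5 dB(A)

L_eq = 10·log₁₀[(1/T)·Σ tᵢ·10^(Lᵢ/10)] with T = 11.1 h.
Σ tᵢ·10^(Lᵢ/10) = 1.2·10^(79.8/10) + 4.9·10^(80.6/10) + 3.2·10^(84.4/10) + 1.8·10^(69.5/10) = 1.575e+09.
L_eq = 10·log₁₀(1.575e+09/11.1) = 81.52 dB(A).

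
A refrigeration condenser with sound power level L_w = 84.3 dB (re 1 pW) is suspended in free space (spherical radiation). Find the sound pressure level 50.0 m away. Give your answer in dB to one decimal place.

L_p = L_w − 10·log₁₀(4π·r²) with r = 50.0 m.
4π·r² = 3.142e+04 m², 10·log₁₀ of that is 44.971 dB.
L_p = 84.3 − 44.971 = 39.33 dB.

39.3 dB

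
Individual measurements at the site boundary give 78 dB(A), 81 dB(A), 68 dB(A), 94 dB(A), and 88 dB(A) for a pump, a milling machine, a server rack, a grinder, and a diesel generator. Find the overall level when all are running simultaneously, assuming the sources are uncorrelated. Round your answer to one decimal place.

For uncorrelated sources the intensities add, so convert each level to linear form, sum, and take 10·log₁₀ of the total.
Σ 10^(L/10) = 10^(78/10) + 10^(81/10) + 10^(68/10) + 10^(94/10) + 10^(88/10) = 3.338e+09.
L_total = 10·log₁₀(3.338e+09) = 95.24 dB(A).

95.2 dB(A)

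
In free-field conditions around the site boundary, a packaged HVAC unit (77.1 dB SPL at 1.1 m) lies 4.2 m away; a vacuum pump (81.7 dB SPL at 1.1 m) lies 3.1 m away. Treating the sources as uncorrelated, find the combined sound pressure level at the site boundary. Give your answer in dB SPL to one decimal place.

73.5 dB SPL

Propagate each source to the receiver with L = L_ref − 20·log₁₀(r/r_ref), then add intensities.
packaged HVAC unit: 77.1 − 20·log₁₀(4.2/1.1) = 77.1 − 11.64 = 65.46 dB SPL.
vacuum pump: 81.7 − 20·log₁₀(3.1/1.1) = 81.7 − 9.00 = 72.70 dB SPL.
Σ 10^(L/10) = 2.214e+07 → L_total = 10·log₁₀(2.214e+07) = 73.45 dB SPL.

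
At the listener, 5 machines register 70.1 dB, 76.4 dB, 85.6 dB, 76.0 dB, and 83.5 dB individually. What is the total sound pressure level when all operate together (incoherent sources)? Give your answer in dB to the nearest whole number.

88 dB

Incoherent sources combine by intensity addition: L_total = 10·log₁₀(Σ 10^(L_i/10)).
Σ 10^(L/10) = 10^(70.1/10) + 10^(76.4/10) + 10^(85.6/10) + 10^(76.0/10) + 10^(83.5/10) = 6.806e+08.
L_total = 10·log₁₀(6.806e+08) = 88.33 dB.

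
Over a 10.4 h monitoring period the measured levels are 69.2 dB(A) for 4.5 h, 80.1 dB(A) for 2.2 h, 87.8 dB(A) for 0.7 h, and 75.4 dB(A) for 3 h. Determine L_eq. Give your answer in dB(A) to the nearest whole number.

79 dB(A)

Weight each interval's intensity by its duration and average over T = 10.4 h:
Σ tᵢ·10^(Lᵢ/10) = 4.5·10^(69.2/10) + 2.2·10^(80.1/10) + 0.7·10^(87.8/10) + 3·10^(75.4/10) = 7.884e+08.
L_eq = 10·log₁₀(7.884e+08/10.4) = 78.80 dB(A).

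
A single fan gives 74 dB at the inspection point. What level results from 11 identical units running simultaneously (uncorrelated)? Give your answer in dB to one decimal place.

N identical incoherent sources raise the level by 10·log₁₀ N.
L_total = 74 + 10·log₁₀(11) = 74 + 10.414 = 84.41 dB.

84.4 dB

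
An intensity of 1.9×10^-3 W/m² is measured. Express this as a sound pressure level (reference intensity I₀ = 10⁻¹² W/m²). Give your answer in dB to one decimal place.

I/I₀ = 1.9×10^-3/10⁻¹² = 1.9×10^9, and L = 10·log₁₀(I/I₀).
L = 10·(0.2788 + 9) = 92.79 dB.

92.8 dB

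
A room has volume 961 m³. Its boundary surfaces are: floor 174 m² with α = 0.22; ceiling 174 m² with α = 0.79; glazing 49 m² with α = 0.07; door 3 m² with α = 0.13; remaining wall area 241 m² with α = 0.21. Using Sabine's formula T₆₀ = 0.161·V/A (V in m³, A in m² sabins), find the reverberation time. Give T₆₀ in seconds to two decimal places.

A = Σ Sᵢαᵢ = 174·0.22 + 174·0.79 + 49·0.07 + 3·0.13 + 241·0.21 = 230.17 m².
T₆₀ = 0.161 × 961 / 230.17 = 0.672 s.

0.67 s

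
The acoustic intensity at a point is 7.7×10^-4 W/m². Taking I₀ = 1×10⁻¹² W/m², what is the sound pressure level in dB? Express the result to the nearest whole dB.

Dividing by I₀ shifts the exponent by 12: I/I₀ = 7.7×10^8.
L = 10·(0.8865 + 8) = 88.86 dB.

89 dB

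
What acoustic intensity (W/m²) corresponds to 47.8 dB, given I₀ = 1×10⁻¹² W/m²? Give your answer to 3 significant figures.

6.03e-08 W/m²

I = I₀·10^(L/10) = 10⁻¹² × 10^(47.8/10) = 10^(-7.220).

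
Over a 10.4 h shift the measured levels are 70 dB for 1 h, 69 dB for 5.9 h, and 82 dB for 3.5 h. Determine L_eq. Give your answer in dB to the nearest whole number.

78 dB

Weight each interval's intensity by its duration and average over T = 10.4 h:
Σ tᵢ·10^(Lᵢ/10) = 1·10^(70/10) + 5.9·10^(69/10) + 3.5·10^(82/10) = 6.116e+08.
L_eq = 10·log₁₀(6.116e+08/10.4) = 77.69 dB.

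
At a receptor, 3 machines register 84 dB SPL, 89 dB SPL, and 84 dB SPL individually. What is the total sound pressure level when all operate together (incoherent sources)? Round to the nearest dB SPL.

For uncorrelated sources the intensities add, so convert each level to linear form, sum, and take 10·log₁₀ of the total.
Σ 10^(L/10) = 10^(84/10) + 10^(89/10) + 10^(84/10) = 1.297e+09.
L_total = 10·log₁₀(1.297e+09) = 91.13 dB SPL.

91 dB SPL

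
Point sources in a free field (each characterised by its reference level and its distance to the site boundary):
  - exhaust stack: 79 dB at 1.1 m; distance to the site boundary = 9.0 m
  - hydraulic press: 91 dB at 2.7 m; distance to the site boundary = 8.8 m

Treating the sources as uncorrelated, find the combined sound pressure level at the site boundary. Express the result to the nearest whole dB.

First find each source's level at the receiver (point-source: −20·log₁₀(r/r_ref)), then combine on an intensity basis.
exhaust stack: 79 − 20·log₁₀(9.0/1.1) = 79 − 18.26 = 60.74 dB.
hydraulic press: 91 − 20·log₁₀(8.8/2.7) = 91 − 10.26 = 80.74 dB.
Σ 10^(L/10) = 1.197e+08 → L_total = 10·log₁₀(1.197e+08) = 80.78 dB.

81 dB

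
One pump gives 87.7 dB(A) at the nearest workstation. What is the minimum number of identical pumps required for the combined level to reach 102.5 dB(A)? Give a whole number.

Need L₁ + 10·log₁₀ N ≥ 102.5, i.e. log₁₀ N ≥ 1.48.
N ≥ 10^(14.8/10) = 30.200, so N = 31.

31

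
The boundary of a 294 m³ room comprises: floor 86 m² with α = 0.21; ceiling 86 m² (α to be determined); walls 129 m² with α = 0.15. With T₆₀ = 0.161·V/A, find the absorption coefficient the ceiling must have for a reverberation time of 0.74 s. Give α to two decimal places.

0.31

From T₆₀ = 0.161·V/A, the target T₆₀ = 0.74 s needs A = 0.161·294/0.74 = 63.96 m².
Absorption from the other surfaces = 86·0.21 + 129·0.15 = 37.41 m², so the ceiling must supply 26.55 m² over 86 m².
α = 26.55/86 = 0.309.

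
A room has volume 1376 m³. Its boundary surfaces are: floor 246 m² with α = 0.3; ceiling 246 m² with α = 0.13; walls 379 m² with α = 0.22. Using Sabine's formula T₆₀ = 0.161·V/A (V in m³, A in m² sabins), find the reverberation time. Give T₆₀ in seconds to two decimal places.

1.17 s

A = Σ Sᵢαᵢ = 246·0.3 + 246·0.13 + 379·0.22 = 189.16 m².
T₆₀ = 0.161 × 1376 / 189.16 = 1.171 s.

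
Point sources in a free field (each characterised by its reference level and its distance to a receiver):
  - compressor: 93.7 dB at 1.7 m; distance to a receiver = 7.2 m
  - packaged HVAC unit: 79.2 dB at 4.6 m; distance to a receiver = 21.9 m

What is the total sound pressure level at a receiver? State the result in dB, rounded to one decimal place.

Propagate each source to the receiver with L = L_ref − 20·log₁₀(r/r_ref), then add intensities.
compressor: 93.7 − 20·log₁₀(7.2/1.7) = 93.7 − 12.54 = 81.16 dB.
packaged HVAC unit: 79.2 − 20·log₁₀(21.9/4.6) = 79.2 − 13.55 = 65.65 dB.
Σ 10^(L/10) = 1.344e+08 → L_total = 10·log₁₀(1.344e+08) = 81.28 dB.

81.3 dB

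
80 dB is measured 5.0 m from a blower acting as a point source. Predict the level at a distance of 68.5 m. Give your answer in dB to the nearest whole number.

Point-source attenuation: ΔL = 20·log₁₀(r₂/r₁) = 20·log₁₀(68.5/5.0) = 22.734 dB.
L₂ = 80 − 20·log₁₀(68.5/5.0) = 80 − 22.734 = 57.27 dB.

57 dB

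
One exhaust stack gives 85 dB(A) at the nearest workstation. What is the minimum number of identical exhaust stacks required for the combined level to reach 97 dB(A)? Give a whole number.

16

Need L₁ + 10·log₁₀ N ≥ 97, i.e. log₁₀ N ≥ 1.20.
N ≥ 10^(12.0/10) = 15.849, so N = 16.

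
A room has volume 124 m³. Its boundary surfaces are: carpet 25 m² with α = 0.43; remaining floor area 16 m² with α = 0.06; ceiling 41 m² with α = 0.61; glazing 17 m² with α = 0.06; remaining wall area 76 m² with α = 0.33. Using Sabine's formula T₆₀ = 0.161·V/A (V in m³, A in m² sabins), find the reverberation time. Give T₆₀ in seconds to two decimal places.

0.32 s

Total absorption A = 25·0.43 + 16·0.06 + 41·0.61 + 17·0.06 + 76·0.33 = 62.82 m² sabins.
T₆₀ = 0.161 × 124 / 62.82 = 0.318 s.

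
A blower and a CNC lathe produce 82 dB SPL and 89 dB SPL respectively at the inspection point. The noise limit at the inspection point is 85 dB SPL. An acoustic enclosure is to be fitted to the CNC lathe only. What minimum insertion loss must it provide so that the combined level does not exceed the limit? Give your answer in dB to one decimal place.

7.0 dB

Everything except the CNC lathe sums to 10^(82/10) = 1.585e+08 in linear terms, 82.00 dB SPL.
To meet 85 dB SPL overall, the treated CNC lathe may contribute at most 10^(85/10) − 1.585e+08 = 1.577e+08, i.e. 81.98 dB SPL.
Required insertion loss = 89 − 81.98 = 7.02 dB.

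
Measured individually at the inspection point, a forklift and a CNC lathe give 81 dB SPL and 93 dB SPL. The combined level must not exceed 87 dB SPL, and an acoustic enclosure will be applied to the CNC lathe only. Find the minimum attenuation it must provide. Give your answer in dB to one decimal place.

7.3 dB

Everything except the CNC lathe sums to 10^(81/10) = 1.259e+08 in linear terms, 81.00 dB SPL.
The limit corresponds to 10^(87/10) = 5.012e+08; subtracting the fixed part leaves 3.753e+08 for the CNC lathe, i.e. 85.74 dB SPL.
Required insertion loss = 93 − 85.74 = 7.26 dB.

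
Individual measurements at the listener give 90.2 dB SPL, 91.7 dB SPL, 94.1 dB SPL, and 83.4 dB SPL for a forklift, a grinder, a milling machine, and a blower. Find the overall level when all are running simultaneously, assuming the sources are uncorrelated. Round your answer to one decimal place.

Incoherent sources combine by intensity addition: L_total = 10·log₁₀(Σ 10^(L_i/10)).
Σ 10^(L/10) = 10^(90.2/10) + 10^(91.7/10) + 10^(94.1/10) + 10^(83.4/10) = 5.315e+09.
L_total = 10·log₁₀(5.315e+09) = 97.26 dB SPL.

97.3 dB SPL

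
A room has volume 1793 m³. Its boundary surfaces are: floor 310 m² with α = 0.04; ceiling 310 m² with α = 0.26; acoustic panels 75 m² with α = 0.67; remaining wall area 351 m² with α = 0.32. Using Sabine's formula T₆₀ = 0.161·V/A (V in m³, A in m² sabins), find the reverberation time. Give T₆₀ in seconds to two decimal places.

Summing Sᵢαᵢ: 310·0.04 + 310·0.26 + 75·0.67 + 351·0.32 = 255.57 m².
T₆₀ = 0.161 × 1793 / 255.57 = 1.130 s.

1.13 s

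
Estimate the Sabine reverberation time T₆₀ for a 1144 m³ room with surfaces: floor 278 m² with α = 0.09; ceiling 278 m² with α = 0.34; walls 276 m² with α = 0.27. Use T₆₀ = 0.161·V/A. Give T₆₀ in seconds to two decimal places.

Total absorption A = 278·0.09 + 278·0.34 + 276·0.27 = 194.06 m² sabins.
T₆₀ = 0.161 × 1144 / 194.06 = 0.949 s.

0.95 s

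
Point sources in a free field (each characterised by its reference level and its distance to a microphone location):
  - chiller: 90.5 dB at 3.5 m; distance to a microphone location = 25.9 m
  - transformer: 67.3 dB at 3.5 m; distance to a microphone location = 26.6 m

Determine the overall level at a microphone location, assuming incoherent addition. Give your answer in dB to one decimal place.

73.1 dB

Apply inverse-square spreading to bring every level to the receiver, then sum 10^(L/10).
chiller: 90.5 − 20·log₁₀(25.9/3.5) = 90.5 − 17.38 = 73.12 dB.
transformer: 67.3 − 20·log₁₀(26.6/3.5) = 67.3 − 17.62 = 49.68 dB.
Σ 10^(L/10) = 2.058e+07 → L_total = 10·log₁₀(2.058e+07) = 73.14 dB.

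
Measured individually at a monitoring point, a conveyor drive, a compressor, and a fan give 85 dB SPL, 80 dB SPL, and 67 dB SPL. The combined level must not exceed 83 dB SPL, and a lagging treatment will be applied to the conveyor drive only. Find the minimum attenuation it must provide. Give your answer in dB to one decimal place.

Fixed contribution from the other sources: Σ 10^(L/10) = 10^(80/10) + 10^(67/10) = 1.050e+08 (80.21 dB SPL).
The limit corresponds to 10^(83/10) = 1.995e+08; subtracting the fixed part leaves 9.451e+07 for the conveyor drive, i.e. 79.75 dB SPL.
Required insertion loss = 85 − 79.75 = 5.25 dB.

5.2 dB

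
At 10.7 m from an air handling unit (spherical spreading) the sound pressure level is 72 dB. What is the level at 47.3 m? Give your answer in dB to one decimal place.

Point-source attenuation: ΔL = 20·log₁₀(r₂/r₁) = 20·log₁₀(47.3/10.7) = 12.910 dB.
L₂ = 72 − 20·log₁₀(47.3/10.7) = 72 − 12.910 = 59.09 dB.

59.1 dB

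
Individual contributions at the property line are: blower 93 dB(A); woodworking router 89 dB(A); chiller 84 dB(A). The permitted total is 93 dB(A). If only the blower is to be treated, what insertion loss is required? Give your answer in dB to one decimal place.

3.2 dB

Fixed contribution from the other sources: Σ 10^(L/10) = 10^(89/10) + 10^(84/10) = 1.046e+09 (90.19 dB(A)).
The limit corresponds to 10^(93/10) = 1.995e+09; subtracting the fixed part leaves 9.497e+08 for the blower, i.e. 89.78 dB(A).
So the blower must be reduced from 93 to 89.78 dB(A): IL = 3.22 dB.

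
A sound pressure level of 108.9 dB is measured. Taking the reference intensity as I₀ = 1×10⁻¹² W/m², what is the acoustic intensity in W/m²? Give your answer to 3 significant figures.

0.0776 W/m²

I = I₀·10^(L/10) = 10⁻¹² × 10^(108.9/10) = 10^(-1.110).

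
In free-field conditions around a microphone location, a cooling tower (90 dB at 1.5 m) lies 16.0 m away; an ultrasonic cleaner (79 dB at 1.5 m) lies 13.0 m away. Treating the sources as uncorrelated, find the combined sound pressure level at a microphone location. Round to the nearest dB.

70 dB

First find each source's level at the receiver (point-source: −20·log₁₀(r/r_ref)), then combine on an intensity basis.
cooling tower: 90 − 20·log₁₀(16.0/1.5) = 90 − 20.56 = 69.44 dB.
ultrasonic cleaner: 79 − 20·log₁₀(13.0/1.5) = 79 − 18.76 = 60.24 dB.
Σ 10^(L/10) = 9.847e+06 → L_total = 10·log₁₀(9.847e+06) = 69.93 dB.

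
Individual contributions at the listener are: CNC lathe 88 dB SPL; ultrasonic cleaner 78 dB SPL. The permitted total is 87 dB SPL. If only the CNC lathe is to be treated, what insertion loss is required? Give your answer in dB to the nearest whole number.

The untreated sources together contribute 10^(78/10) = 6.310e+07, i.e. 78.00 dB SPL.
The limit corresponds to 10^(87/10) = 5.012e+08; subtracting the fixed part leaves 4.381e+08 for the CNC lathe, i.e. 86.42 dB SPL.
So the CNC lathe must be reduced from 88 to 86.42 dB SPL: IL = 1.58 dB.

2 dB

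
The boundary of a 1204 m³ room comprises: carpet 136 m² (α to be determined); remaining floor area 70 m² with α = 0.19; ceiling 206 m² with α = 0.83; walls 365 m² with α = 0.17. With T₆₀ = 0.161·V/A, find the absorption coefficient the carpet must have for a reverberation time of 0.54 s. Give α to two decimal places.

Required total absorption A = 0.161·1204/0.54 = 358.97 m².
Absorption from the other surfaces = 70·0.19 + 206·0.83 + 365·0.17 = 246.33 m², so the carpet must supply 112.64 m² over 136 m².
α = 112.64/136 = 0.828.

0.83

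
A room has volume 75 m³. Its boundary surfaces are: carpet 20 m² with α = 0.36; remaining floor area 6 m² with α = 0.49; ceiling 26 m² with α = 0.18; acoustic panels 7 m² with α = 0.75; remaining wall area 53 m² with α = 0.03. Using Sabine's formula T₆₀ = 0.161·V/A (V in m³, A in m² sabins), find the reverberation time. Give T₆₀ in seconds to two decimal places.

Total absorption A = 20·0.36 + 6·0.49 + 26·0.18 + 7·0.75 + 53·0.03 = 21.66 m² sabins.
T₆₀ = 0.161 × 75 / 21.66 = 0.557 s.

0.56 s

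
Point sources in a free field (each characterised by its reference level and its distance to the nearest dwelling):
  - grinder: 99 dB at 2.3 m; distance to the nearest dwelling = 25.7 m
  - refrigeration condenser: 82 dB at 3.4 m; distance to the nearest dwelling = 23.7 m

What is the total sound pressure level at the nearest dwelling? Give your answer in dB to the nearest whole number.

78 dB

Propagate each source to the receiver with L = L_ref − 20·log₁₀(r/r_ref), then add intensities.
grinder: 99 − 20·log₁₀(25.7/2.3) = 99 − 20.96 = 78.04 dB.
refrigeration condenser: 82 − 20·log₁₀(23.7/3.4) = 82 − 16.87 = 65.13 dB.
Σ 10^(L/10) = 6.688e+07 → L_total = 10·log₁₀(6.688e+07) = 78.25 dB.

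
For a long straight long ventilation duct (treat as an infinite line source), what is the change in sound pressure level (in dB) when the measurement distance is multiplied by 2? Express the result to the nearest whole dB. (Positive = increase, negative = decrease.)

Line-source spreading: ΔL = −10·log₁₀(r₂/r₁).
ΔL = −10·log₁₀(2) = -3.01 dB.

-3 dB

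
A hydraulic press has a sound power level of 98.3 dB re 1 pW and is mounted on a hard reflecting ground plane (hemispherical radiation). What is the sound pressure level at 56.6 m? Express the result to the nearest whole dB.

55 dB

L_p = L_w − 10·log₁₀(2π·r²) with r = 56.6 m.
2π·r² = 2.013e+04 m², 10·log₁₀ of that is 43.038 dB.
L_p = 98.3 − 43.038 = 55.26 dB.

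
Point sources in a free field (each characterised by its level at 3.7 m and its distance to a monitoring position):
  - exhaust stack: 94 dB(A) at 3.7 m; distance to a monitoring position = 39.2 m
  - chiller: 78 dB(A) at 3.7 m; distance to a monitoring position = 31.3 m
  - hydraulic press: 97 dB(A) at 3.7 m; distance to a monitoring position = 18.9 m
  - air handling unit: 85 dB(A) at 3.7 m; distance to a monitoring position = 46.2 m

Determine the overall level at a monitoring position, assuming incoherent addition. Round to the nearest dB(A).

83 dB(A)

Propagate each source to the receiver with L = L_ref − 20·log₁₀(r/r_ref), then add intensities.
exhaust stack: 94 − 20·log₁₀(39.2/3.7) = 94 − 20.50 = 73.50 dB(A).
chiller: 78 − 20·log₁₀(31.3/3.7) = 78 − 18.55 = 59.45 dB(A).
hydraulic press: 97 − 20·log₁₀(18.9/3.7) = 97 − 14.17 = 82.83 dB(A).
air handling unit: 85 − 20·log₁₀(46.2/3.7) = 85 − 21.93 = 63.07 dB(A).
Σ 10^(L/10) = 2.174e+08 → L_total = 10·log₁₀(2.174e+08) = 83.37 dB(A).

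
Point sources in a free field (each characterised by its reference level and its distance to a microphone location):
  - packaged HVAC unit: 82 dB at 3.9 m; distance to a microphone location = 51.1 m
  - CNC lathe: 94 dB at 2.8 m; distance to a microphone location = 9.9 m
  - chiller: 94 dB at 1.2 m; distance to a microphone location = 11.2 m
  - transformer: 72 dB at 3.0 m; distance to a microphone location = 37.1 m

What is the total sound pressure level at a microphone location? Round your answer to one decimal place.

Propagate each source to the receiver with L = L_ref − 20·log₁₀(r/r_ref), then add intensities.
packaged HVAC unit: 82 − 20·log₁₀(51.1/3.9) = 82 − 22.35 = 59.65 dB.
CNC lathe: 94 − 20·log₁₀(9.9/2.8) = 94 − 10.97 = 83.03 dB.
chiller: 94 − 20·log₁₀(11.2/1.2) = 94 − 19.40 = 74.60 dB.
transformer: 72 − 20·log₁₀(37.1/3.0) = 72 − 21.85 = 50.15 dB.
Σ 10^(L/10) = 2.308e+08 → L_total = 10·log₁₀(2.308e+08) = 83.63 dB.

83.6 dB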